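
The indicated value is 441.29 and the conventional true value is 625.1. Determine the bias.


Systematic error = measured - true
= 441.29 - 625.1
= -183.8100

-183.8100


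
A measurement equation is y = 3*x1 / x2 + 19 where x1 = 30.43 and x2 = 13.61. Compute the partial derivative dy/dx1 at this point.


y = 3*x1 / x2 + 19
dy/dx1 = 3/x2
Evaluate at x2 = 13.61: c1 = 3 / 13.61
c1 = 0.2204

0.2204


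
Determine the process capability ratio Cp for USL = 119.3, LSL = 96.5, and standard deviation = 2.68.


Cp = (USL - LSL) / (6 * sigma)
= (119.3 - 96.5) / (6 * 2.68)
= 22.8000 / 16.0800
= 1.4179

1.4179


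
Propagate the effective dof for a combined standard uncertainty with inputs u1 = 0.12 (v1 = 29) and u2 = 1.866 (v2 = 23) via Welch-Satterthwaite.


uc = sqrt(u1^2 + u2^2) = sqrt(0.12^2 + 1.866^2) = 1.8698545
v_eff = uc^4 / (u1^4/v1 + u2^4/v2)
= 1.8698545^4 / (0.12^4/29 + 1.866^4/23)
= 12.224504 / 0.52713835
v_eff = 23.1903

23.1903


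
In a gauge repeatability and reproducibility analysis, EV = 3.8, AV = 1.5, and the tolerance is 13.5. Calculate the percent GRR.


GRR = sqrt(EV^2 + AV^2) = sqrt(3.8^2 + 1.5^2) = 4.0853396
%GRR = GRR / tol * 100 = 4.0853396 / 13.5 * 100
%GRR = 30.2618

30.2618


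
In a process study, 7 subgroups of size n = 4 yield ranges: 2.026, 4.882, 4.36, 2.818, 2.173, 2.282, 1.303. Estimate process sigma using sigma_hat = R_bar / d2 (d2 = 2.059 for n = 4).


R_bar = (2.026 + 4.882 + 4.36 + 2.818 + 2.173 + 2.282 + 1.303) / 7
R_bar = 19.844 / 7 = 2.8348571
sigma_hat = R_bar / d2 = 2.8348571 / 2.059 = 1.3768

1.3768


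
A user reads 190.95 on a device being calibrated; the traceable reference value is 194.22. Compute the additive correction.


Correction = standard - reading
= 194.22 - 190.95
= 3.2700

3.2700


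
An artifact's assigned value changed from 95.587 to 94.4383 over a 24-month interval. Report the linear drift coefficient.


rate = (v2 - v1) / months
= (94.4383 - 95.587) / 24
= -1.1487 / 24
= -0.0479

-0.0479


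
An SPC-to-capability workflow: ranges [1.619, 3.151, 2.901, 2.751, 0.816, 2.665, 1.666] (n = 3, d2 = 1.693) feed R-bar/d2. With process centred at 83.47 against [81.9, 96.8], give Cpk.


R_bar = (1.619 + 3.151 + 2.901 + 2.751 + 0.816 + 2.665 + 1.666) / 7 = 2.2241429
sigma = R_bar / d2 = 2.2241429 / 1.693 = 1.3137288
Cp = (USL - LSL)/(6*sigma) = (96.8 - 81.9)/(6*1.3137288) = 1.8903
Cpu = (96.8 - 83.47)/(3*1.3137288) = 3.3822
Cpl = (83.47 - 81.9)/(3*1.3137288) = 0.3984
Cpk = min(Cpu, Cpl) = 0.3984

0.3984


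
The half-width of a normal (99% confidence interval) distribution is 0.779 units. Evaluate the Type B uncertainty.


u_B = half_width / 2.576
u_B = 0.779 / 2.576
u_B = 0.3024

0.3024


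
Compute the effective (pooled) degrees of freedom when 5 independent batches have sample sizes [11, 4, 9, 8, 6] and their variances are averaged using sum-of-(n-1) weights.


nu = sum_i (n_i - 1)
nu = ((11 - 1) + (4 - 1) + (9 - 1) + (8 - 1) + (6 - 1))
nu = 10 + 3 + 8 + 7 + 5
nu = 33

33


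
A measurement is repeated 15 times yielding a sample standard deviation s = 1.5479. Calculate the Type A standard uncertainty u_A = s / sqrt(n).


u_A = s / sqrt(n)
u_A = 1.5479 / sqrt(15)
u_A = 1.5479 / 3.8729833
u_A = 0.3997

0.3997


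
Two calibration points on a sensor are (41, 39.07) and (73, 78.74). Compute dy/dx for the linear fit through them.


slope = (y2 - y1) / (x2 - x1)
= (78.74 - 39.07) / (73 - 41)
= 39.6700 / 32
= 1.2397

1.2397


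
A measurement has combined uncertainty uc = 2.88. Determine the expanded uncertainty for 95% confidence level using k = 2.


U = k * uc
U = 2 * 2.88
U = 5.7600

5.7600


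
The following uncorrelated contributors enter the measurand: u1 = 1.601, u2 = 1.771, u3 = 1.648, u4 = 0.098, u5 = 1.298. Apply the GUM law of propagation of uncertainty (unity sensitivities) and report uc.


uc = sqrt(1.601^2 + 1.771^2 + 1.648^2 + 0.098^2 + 1.298^2)
uc = sqrt(10.109954)
uc = 3.1796

3.1796


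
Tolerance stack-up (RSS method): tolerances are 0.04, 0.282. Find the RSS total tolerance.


RSS = sqrt(0.04^2 + 0.282^2)
= sqrt(0.081124)
= 0.2848

0.2848


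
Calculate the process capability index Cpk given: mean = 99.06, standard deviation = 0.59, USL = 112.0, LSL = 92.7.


Cpu = (USL - mean) / (3*sigma) = (112.0 - 99.06) / (3*0.59) = 7.3107
Cpl = (mean - LSL) / (3*sigma) = (99.06 - 92.7) / (3*0.59) = 3.5932
Cpk = min(Cpu, Cpl) = 3.5932

3.5932


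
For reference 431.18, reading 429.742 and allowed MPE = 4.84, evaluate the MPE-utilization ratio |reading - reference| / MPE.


e = indication - reference = 429.742 - 431.18 = -1.4380
|e| = 1.4380
ratio = |e| / MPE = 1.4380 / 4.84
ratio = 0.2971

0.2971


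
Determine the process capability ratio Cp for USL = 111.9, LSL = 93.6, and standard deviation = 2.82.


Cp = (USL - LSL) / (6 * sigma)
= (111.9 - 93.6) / (6 * 2.82)
= 18.3000 / 16.9200
= 1.0816

1.0816


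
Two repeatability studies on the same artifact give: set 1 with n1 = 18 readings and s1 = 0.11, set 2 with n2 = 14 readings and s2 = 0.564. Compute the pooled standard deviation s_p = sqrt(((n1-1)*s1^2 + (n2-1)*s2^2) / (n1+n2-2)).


s_p = sqrt(((n1-1)*s1^2 + (n2-1)*s2^2) / (n1+n2-2))
numerator = (18-1)*0.11^2 + (14-1)*0.564^2 = 0.2057 + 4.135248 = 4.340948
denominator = 18 + 14 - 2 = 30
s_p^2 = 4.340948 / 30 = 0.14469827
s_p = sqrt(0.14469827) = 0.3804

0.3804


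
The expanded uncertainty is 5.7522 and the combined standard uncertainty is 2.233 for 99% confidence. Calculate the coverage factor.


k = U / uc
k = 5.7522 / 2.233
k = 2.576

2.576


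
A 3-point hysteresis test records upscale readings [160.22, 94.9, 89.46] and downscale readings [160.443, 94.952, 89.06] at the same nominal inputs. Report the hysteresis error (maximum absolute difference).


|160.22 - 160.443| = 0.2230
|94.9 - 94.952| = 0.0520
|89.46 - 89.06| = 0.4000
hysteresis = max(diffs) = 0.4000

0.4000


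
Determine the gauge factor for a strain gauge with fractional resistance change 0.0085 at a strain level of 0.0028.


GF = (dR/R) / epsilon
= 0.0085 / 0.0028
= 3.0357

3.0357


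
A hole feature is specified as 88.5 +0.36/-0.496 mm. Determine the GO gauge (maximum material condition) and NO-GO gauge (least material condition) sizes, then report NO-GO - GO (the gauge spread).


GO = nominal - lower_tol (smallest hole = maximum material condition)
GO = 88.5 - 0.496 = 88.004
NO-GO = nominal + upper_tol (largest hole = least material condition)
NO-GO = 88.5 + 0.36 = 88.86
spread = NO-GO - GO = 88.86 - 88.004 = 0.8560

0.8560


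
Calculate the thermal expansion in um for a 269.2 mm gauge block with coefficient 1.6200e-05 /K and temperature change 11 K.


dL = L * alpha * dT
= 269.2 * 1.6200e-05 * 11
= 0.0479714 mm
dL_um = 0.0479714 * 1000 = 47.9714 um

47.9714


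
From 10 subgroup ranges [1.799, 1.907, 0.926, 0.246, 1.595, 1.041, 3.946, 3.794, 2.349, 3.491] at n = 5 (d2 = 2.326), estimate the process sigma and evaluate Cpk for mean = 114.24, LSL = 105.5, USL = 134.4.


R_bar = (1.799 + 1.907 + 0.926 + 0.246 + 1.595 + 1.041 + 3.946 + 3.794 + 2.349 + 3.491) / 10 = 2.1094
sigma = R_bar / d2 = 2.1094 / 2.326 = 0.90687876
Cp = (USL - LSL)/(6*sigma) = (134.4 - 105.5)/(6*0.90687876) = 5.3113
Cpu = (134.4 - 114.24)/(3*0.90687876) = 7.4100
Cpl = (114.24 - 105.5)/(3*0.90687876) = 3.2125
Cpk = min(Cpu, Cpl) = 3.2125

3.2125


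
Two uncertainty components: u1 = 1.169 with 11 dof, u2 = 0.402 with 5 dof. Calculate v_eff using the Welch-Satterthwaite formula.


uc = sqrt(u1^2 + u2^2) = sqrt(1.169^2 + 0.402^2) = 1.2361897
v_eff = uc^4 / (u1^4/v1 + u2^4/v2)
= 1.2361897^4 / (1.169^4/11 + 0.402^4/5)
= 2.3352882 / 0.17499489
v_eff = 13.3449

13.3449


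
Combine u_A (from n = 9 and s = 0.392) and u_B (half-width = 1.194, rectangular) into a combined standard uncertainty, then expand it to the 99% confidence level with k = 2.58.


u_A = s / sqrt(n) = 0.392 / sqrt(9) = 0.13066667
u_B = half_width / sqrt(3) = 1.194 / sqrt(3) = 0.68935622
uc = sqrt(u_A^2 + u_B^2) = sqrt(0.13066667^2 + 0.68935622^2) = 0.7016308
U = k * uc = 2.58 * 0.7016308
U = 1.8102

1.8102


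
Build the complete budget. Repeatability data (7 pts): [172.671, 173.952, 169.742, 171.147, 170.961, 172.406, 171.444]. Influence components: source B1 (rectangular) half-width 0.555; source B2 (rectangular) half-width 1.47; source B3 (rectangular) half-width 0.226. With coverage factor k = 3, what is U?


mean = (172.671 + 173.952 + 169.742 + 171.147 + 170.961 + 172.406 + 171.444) / 7 = 171.7604286
s = sqrt(sum((x - mean)^2)/(n-1)) = 1.3686033
u_A = s / sqrt(n) = 1.3686033 / sqrt(7) = 0.51728343
u_B1 = 0.555 / sqrt(3) = 0.3204294
u_B2 = 1.47 / sqrt(3) = 0.8487049
u_B3 = 0.226 / sqrt(3) = 0.13048116
uc = sqrt(0.51728343^2 + 0.3204294^2 + 0.8487049^2 + 0.13048116^2) = 1.0524174
U = k * uc = 3 * 1.0524174
U = 3.1573

3.1573


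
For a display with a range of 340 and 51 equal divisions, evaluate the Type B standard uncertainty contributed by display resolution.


resolution = range / divisions
resolution = 340 / 51 = 6.6666667
u_res = resolution / (2*sqrt(3))
u_res = 6.6666667 / 3.4641016
u_res = 1.9245

1.9245


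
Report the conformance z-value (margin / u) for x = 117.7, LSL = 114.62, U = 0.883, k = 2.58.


u = U / k = 0.883 / 2.58 = 0.34224806
margin = |LSL - x| = |114.62 - 117.7| = 3.08
z = margin / u = 3.08 / 0.34224806
z = 8.9993

8.9993


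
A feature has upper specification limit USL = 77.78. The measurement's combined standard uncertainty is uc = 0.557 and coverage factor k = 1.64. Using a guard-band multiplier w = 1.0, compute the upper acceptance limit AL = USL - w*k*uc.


U = k * uc = 1.64 * 0.557 = 0.91348
guard band g = w * U = 1.0 * 0.91348 = 0.91348
AL = USL - g = 77.78 - 0.91348
AL = 76.8665

76.8665


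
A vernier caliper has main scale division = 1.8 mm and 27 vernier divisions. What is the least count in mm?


LC = MSD / n_div
= 1.8 / 27
= 0.0667

0.0667


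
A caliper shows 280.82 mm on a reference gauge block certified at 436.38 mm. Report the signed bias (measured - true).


Systematic error = measured - true
= 280.82 - 436.38
= -155.5600

-155.5600


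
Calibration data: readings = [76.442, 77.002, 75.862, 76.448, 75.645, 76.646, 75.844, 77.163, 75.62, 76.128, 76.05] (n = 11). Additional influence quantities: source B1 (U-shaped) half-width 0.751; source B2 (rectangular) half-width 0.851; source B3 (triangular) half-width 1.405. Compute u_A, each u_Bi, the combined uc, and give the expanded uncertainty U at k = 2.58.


mean = (76.442 + 77.002 + 75.862 + 76.448 + 75.645 + 76.646 + 75.844 + 77.163 + 75.62 + 76.128 + 76.05) / 11 = 76.25909091
s = sqrt(sum((x - mean)^2)/(n-1)) = 0.52576011
u_A = s / sqrt(n) = 0.52576011 / sqrt(11) = 0.15852264
u_B1 = 0.751 / sqrt(2) = 0.53103719
u_B2 = 0.851 / sqrt(3) = 0.49132508
u_B3 = 1.405 / sqrt(6) = 0.57358885
uc = sqrt(0.15852264^2 + 0.53103719^2 + 0.49132508^2 + 0.57358885^2) = 0.93676808
U = k * uc = 2.58 * 0.93676808
U = 2.4169

2.4169


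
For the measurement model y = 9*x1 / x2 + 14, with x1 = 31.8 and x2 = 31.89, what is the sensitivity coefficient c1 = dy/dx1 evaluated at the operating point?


y = 9*x1 / x2 + 14
dy/dx1 = 9/x2
Evaluate at x2 = 31.89: c1 = 9 / 31.89
c1 = 0.2822

0.2822


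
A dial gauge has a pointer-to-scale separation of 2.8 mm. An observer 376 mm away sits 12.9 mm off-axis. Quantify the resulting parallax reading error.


error = h * offset / d
= 2.8 * 12.9 / 376
= 0.0961

0.0961


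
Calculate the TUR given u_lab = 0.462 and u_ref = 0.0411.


TUR = u_lab / u_ref
= 0.462 / 0.0411
= 11.2409

11.2409


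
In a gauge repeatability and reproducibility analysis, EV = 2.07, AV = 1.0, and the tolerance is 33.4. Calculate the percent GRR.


GRR = sqrt(EV^2 + AV^2) = sqrt(2.07^2 + 1.0^2) = 2.298891
%GRR = GRR / tol * 100 = 2.298891 / 33.4 * 100
%GRR = 6.8829

6.8829


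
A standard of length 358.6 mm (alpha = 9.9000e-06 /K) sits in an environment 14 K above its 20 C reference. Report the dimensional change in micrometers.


dL = L * alpha * dT
= 358.6 * 9.9000e-06 * 14
= 0.0497020 mm
dL_um = 0.0497020 * 1000 = 49.7020 um

49.7020


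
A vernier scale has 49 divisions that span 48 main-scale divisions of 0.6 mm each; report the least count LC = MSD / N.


LC = MSD / n_div
= 0.6 / 49
= 0.0122

0.0122


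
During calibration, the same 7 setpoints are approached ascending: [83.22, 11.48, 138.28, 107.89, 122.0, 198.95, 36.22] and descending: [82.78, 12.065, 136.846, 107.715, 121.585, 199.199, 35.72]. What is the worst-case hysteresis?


|83.22 - 82.78| = 0.4400
|11.48 - 12.065| = 0.5850
|138.28 - 136.846| = 1.4340
|107.89 - 107.715| = 0.1750
|122.0 - 121.585| = 0.4150
|198.95 - 199.199| = 0.2490
|36.22 - 35.72| = 0.5000
hysteresis = max(diffs) = 1.4340

1.4340


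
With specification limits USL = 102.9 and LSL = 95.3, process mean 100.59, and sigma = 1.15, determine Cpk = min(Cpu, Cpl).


Cpu = (USL - mean) / (3*sigma) = (102.9 - 100.59) / (3*1.15) = 0.6696
Cpl = (mean - LSL) / (3*sigma) = (100.59 - 95.3) / (3*1.15) = 1.5333
Cpk = min(Cpu, Cpl) = 0.6696

0.6696


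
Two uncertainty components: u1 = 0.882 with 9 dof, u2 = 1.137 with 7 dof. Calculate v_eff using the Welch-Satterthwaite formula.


uc = sqrt(u1^2 + u2^2) = sqrt(0.882^2 + 1.137^2) = 1.4389903
v_eff = uc^4 / (u1^4/v1 + u2^4/v2)
= 1.4389903^4 / (0.882^4/9 + 1.137^4/7)
= 4.2877698 / 0.30599088
v_eff = 14.0127

14.0127


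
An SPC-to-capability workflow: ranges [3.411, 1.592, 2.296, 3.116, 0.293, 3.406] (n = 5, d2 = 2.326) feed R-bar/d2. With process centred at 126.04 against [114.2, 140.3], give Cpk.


R_bar = (3.411 + 1.592 + 2.296 + 3.116 + 0.293 + 3.406) / 6 = 2.3523333
sigma = R_bar / d2 = 2.3523333 / 2.326 = 1.0113213
Cp = (USL - LSL)/(6*sigma) = (140.3 - 114.2)/(6*1.0113213) = 4.3013
Cpu = (140.3 - 126.04)/(3*1.0113213) = 4.7001
Cpl = (126.04 - 114.2)/(3*1.0113213) = 3.9025
Cpk = min(Cpu, Cpl) = 3.9025

3.9025


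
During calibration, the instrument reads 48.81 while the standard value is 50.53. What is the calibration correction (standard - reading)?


Correction = standard - reading
= 50.53 - 48.81
= 1.7200

1.7200


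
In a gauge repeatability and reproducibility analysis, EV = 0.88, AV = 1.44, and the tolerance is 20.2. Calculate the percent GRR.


GRR = sqrt(EV^2 + AV^2) = sqrt(0.88^2 + 1.44^2) = 1.6876018
%GRR = GRR / tol * 100 = 1.6876018 / 20.2 * 100
%GRR = 8.3545

8.3545


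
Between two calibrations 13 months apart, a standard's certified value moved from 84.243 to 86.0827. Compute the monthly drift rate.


rate = (v2 - v1) / months
= (86.0827 - 84.243) / 13
= 1.8397 / 13
= 0.1415

0.1415


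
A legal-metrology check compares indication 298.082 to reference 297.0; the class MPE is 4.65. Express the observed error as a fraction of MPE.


e = indication - reference = 298.082 - 297.0 = 1.0820
|e| = 1.0820
ratio = |e| / MPE = 1.0820 / 4.65
ratio = 0.2327

0.2327


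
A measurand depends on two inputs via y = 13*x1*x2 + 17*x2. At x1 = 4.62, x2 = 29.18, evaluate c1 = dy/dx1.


y = 13*x1*x2 + 17*x2
dy/dx1 = 13*x2
Evaluate at x2 = 29.18: c1 = 13 * 29.18
c1 = 379.3400

379.3400


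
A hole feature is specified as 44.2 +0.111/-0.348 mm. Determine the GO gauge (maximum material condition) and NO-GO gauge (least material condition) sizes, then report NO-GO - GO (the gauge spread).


GO = nominal - lower_tol (smallest hole = maximum material condition)
GO = 44.2 - 0.348 = 43.852
NO-GO = nominal + upper_tol (largest hole = least material condition)
NO-GO = 44.2 + 0.111 = 44.311
spread = NO-GO - GO = 44.311 - 43.852 = 0.4590

0.4590


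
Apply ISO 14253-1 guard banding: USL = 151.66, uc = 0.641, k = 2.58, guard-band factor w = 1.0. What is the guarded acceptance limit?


U = k * uc = 2.58 * 0.641 = 1.65378
guard band g = w * U = 1.0 * 1.65378 = 1.65378
AL = USL - g = 151.66 - 1.65378
AL = 150.0062

150.0062


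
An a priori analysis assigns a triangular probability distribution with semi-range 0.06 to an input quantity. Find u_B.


u_B = half_width / sqrt(6)
u_B = 0.06 / 2.4494897
u_B = 0.0245

0.0245


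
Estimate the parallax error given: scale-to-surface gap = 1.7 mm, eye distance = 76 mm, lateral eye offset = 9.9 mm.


error = h * offset / d
= 1.7 * 9.9 / 76
= 0.2214

0.2214


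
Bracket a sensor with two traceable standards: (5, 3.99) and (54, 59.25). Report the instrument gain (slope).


slope = (y2 - y1) / (x2 - x1)
= (59.25 - 3.99) / (54 - 5)
= 55.2600 / 49
= 1.1278

1.1278


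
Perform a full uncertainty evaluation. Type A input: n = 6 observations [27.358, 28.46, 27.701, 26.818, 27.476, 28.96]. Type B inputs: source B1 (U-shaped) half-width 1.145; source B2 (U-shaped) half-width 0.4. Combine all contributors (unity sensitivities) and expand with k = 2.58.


mean = (27.358 + 28.46 + 27.701 + 26.818 + 27.476 + 28.96) / 6 = 27.7955
s = sqrt(sum((x - mean)^2)/(n-1)) = 0.78173442
u_A = s / sqrt(n) = 0.78173442 / sqrt(6) = 0.31914174
u_B1 = 1.145 / sqrt(2) = 0.80963726
u_B2 = 0.4 / sqrt(2) = 0.28284271
uc = sqrt(0.31914174^2 + 0.80963726^2 + 0.28284271^2) = 0.91507592
U = k * uc = 2.58 * 0.91507592
U = 2.3609

2.3609


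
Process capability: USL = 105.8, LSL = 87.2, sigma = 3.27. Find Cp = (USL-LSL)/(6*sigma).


Cp = (USL - LSL) / (6 * sigma)
= (105.8 - 87.2) / (6 * 3.27)
= 18.6000 / 19.6200
= 0.9480

0.9480


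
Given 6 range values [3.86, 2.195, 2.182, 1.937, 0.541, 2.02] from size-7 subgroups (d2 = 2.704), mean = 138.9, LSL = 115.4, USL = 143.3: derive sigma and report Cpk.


R_bar = (3.86 + 2.195 + 2.182 + 1.937 + 0.541 + 2.02) / 6 = 2.1225
sigma = R_bar / d2 = 2.1225 / 2.704 = 0.78494822
Cp = (USL - LSL)/(6*sigma) = (143.3 - 115.4)/(6*0.78494822) = 5.9240
Cpu = (143.3 - 138.9)/(3*0.78494822) = 1.8685
Cpl = (138.9 - 115.4)/(3*0.78494822) = 9.9794
Cpk = min(Cpu, Cpl) = 1.8685

1.8685


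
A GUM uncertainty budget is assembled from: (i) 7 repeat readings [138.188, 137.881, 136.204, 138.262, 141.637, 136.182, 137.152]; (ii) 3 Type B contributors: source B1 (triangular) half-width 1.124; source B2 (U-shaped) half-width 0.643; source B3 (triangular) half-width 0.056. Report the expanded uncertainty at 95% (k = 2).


mean = (138.188 + 137.881 + 136.204 + 138.262 + 141.637 + 136.182 + 137.152) / 7 = 137.9294286
s = sqrt(sum((x - mean)^2)/(n-1)) = 1.8511663
u_A = s / sqrt(n) = 1.8511663 / sqrt(7) = 0.6996751
u_B1 = 1.124 / sqrt(6) = 0.45887108
u_B2 = 0.643 / sqrt(2) = 0.45466966
u_B3 = 0.056 / sqrt(6) = 0.022861904
uc = sqrt(0.6996751^2 + 0.45887108^2 + 0.45466966^2 + 0.022861904^2) = 0.95255188
U = k * uc = 2 * 0.95255188
U = 1.9051

1.9051


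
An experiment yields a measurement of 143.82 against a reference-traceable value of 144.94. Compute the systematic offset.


Systematic error = measured - true
= 143.82 - 144.94
= -1.1200

-1.1200


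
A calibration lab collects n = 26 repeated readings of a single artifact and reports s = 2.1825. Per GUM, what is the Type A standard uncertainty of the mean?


u_A = s / sqrt(n)
u_A = 2.1825 / sqrt(26)
u_A = 2.1825 / 5.0990195
u_A = 0.4280

0.4280


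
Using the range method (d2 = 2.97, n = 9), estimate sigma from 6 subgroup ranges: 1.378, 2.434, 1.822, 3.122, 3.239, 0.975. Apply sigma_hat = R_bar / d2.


R_bar = (1.378 + 2.434 + 1.822 + 3.122 + 3.239 + 0.975) / 6
R_bar = 12.97 / 6 = 2.1616667
sigma_hat = R_bar / d2 = 2.1616667 / 2.97 = 0.7278

0.7278


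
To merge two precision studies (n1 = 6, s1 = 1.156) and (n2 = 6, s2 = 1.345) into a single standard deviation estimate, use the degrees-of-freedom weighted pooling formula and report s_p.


s_p = sqrt(((n1-1)*s1^2 + (n2-1)*s2^2) / (n1+n2-2))
numerator = (6-1)*1.156^2 + (6-1)*1.345^2 = 6.68168 + 9.045125 = 15.726805
denominator = 6 + 6 - 2 = 10
s_p^2 = 15.726805 / 10 = 1.5726805
s_p = sqrt(1.5726805) = 1.2541

1.2541


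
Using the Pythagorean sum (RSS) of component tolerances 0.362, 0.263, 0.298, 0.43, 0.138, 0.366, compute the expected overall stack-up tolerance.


RSS = sqrt(0.362^2 + 0.263^2 + 0.298^2 + 0.43^2 + 0.138^2 + 0.366^2)
= sqrt(0.626917)
= 0.7918

0.7918


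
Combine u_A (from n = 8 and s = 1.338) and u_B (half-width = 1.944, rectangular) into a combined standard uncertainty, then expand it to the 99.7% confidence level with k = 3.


u_A = s / sqrt(n) = 1.338 / sqrt(8) = 0.47305444
u_B = half_width / sqrt(3) = 1.944 / sqrt(3) = 1.1223689
uc = sqrt(u_A^2 + u_B^2) = sqrt(0.47305444^2 + 1.1223689^2) = 1.217987
U = k * uc = 3 * 1.217987
U = 3.6540

3.6540


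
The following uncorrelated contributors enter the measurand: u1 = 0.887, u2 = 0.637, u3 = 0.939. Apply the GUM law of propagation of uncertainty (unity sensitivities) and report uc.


uc = sqrt(0.887^2 + 0.637^2 + 0.939^2)
uc = sqrt(2.074259)
uc = 1.4402

1.4402


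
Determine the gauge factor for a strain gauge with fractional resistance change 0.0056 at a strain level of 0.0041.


GF = (dR/R) / epsilon
= 0.0056 / 0.0041
= 1.3659

1.3659


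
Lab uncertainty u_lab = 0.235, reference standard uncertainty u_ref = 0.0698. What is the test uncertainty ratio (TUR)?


TUR = u_lab / u_ref
= 0.235 / 0.0698
= 3.3668

3.3668


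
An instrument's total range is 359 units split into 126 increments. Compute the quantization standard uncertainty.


resolution = range / divisions
resolution = 359 / 126 = 2.8492063
u_res = resolution / (2*sqrt(3))
u_res = 2.8492063 / 3.4641016
u_res = 0.8225

0.8225


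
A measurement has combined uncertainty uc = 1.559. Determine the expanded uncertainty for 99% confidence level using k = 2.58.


U = k * uc
U = 2.58 * 1.559
U = 4.0222

4.0222


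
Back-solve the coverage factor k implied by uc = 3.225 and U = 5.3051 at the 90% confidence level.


k = U / uc
k = 5.3051 / 3.225
k = 1.645

1.645


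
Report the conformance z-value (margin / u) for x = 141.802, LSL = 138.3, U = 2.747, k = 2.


u = U / k = 2.747 / 2 = 1.3735
margin = |LSL - x| = |138.3 - 141.802| = 3.502
z = margin / u = 3.502 / 1.3735
z = 2.5497

2.5497


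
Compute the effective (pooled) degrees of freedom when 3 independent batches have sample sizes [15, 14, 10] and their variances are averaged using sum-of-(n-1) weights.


nu = sum_i (n_i - 1)
nu = ((15 - 1) + (14 - 1) + (10 - 1))
nu = 14 + 13 + 9
nu = 36

36


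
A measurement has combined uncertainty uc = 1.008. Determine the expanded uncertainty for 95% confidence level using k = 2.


U = k * uc
U = 2 * 1.008
U = 2.0160

2.0160


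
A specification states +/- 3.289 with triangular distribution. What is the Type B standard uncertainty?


u_B = half_width / sqrt(6)
u_B = 3.289 / 2.4494897
u_B = 1.3427

1.3427


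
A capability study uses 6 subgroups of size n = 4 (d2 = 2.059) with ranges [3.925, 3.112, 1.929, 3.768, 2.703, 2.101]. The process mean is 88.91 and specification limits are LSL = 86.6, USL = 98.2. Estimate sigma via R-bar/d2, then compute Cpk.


R_bar = (3.925 + 3.112 + 1.929 + 3.768 + 2.703 + 2.101) / 6 = 2.923
sigma = R_bar / d2 = 2.923 / 2.059 = 1.4196212
Cp = (USL - LSL)/(6*sigma) = (98.2 - 86.6)/(6*1.4196212) = 1.3619
Cpu = (98.2 - 88.91)/(3*1.4196212) = 2.1813
Cpl = (88.91 - 86.6)/(3*1.4196212) = 0.5424
Cpk = min(Cpu, Cpl) = 0.5424

0.5424


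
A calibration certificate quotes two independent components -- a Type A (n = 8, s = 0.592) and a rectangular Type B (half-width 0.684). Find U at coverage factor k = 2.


u_A = s / sqrt(n) = 0.592 / sqrt(8) = 0.20930361
u_B = half_width / sqrt(3) = 0.684 / sqrt(3) = 0.39490758
uc = sqrt(u_A^2 + u_B^2) = sqrt(0.20930361^2 + 0.39490758^2) = 0.44694518
U = k * uc = 2 * 0.44694518
U = 0.8939

0.8939


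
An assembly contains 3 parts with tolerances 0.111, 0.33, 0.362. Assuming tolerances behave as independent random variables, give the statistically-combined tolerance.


RSS = sqrt(0.111^2 + 0.33^2 + 0.362^2)
= sqrt(0.252265)
= 0.5023

0.5023


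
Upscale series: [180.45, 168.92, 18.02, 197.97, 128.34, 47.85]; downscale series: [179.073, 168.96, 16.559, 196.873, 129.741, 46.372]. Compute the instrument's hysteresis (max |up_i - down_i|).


|180.45 - 179.073| = 1.3770
|168.92 - 168.96| = 0.0400
|18.02 - 16.559| = 1.4610
|197.97 - 196.873| = 1.0970
|128.34 - 129.741| = 1.4010
|47.85 - 46.372| = 1.4780
hysteresis = max(diffs) = 1.4780

1.4780


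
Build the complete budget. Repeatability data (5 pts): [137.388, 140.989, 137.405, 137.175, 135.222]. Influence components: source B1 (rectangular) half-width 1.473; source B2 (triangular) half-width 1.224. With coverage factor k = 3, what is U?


mean = (137.388 + 140.989 + 137.405 + 137.175 + 135.222) / 5 = 137.6358
s = sqrt(sum((x - mean)^2)/(n-1)) = 2.085509
u_A = s / sqrt(n) = 2.085509 / sqrt(5) = 0.93266798
u_B1 = 1.473 / sqrt(3) = 0.85043695
u_B2 = 1.224 / sqrt(6) = 0.49969591
uc = sqrt(0.93266798^2 + 0.85043695^2 + 0.49969591^2) = 1.3575009
U = k * uc = 3 * 1.3575009
U = 4.0725

4.0725


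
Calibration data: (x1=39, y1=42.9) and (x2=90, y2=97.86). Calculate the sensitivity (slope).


slope = (y2 - y1) / (x2 - x1)
= (97.86 - 42.9) / (90 - 39)
= 54.9600 / 51
= 1.0776

1.0776


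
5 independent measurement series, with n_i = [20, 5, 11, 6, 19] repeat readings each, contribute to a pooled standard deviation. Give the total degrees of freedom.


nu = sum_i (n_i - 1)
nu = ((20 - 1) + (5 - 1) + (11 - 1) + (6 - 1) + (19 - 1))
nu = 19 + 4 + 10 + 5 + 18
nu = 56

56


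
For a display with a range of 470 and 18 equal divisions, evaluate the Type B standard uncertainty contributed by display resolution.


resolution = range / divisions
resolution = 470 / 18 = 26.111111
u_res = resolution / (2*sqrt(3))
u_res = 26.111111 / 3.4641016
u_res = 7.5376

7.5376


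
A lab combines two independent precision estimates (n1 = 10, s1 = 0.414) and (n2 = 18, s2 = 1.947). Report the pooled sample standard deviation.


s_p = sqrt(((n1-1)*s1^2 + (n2-1)*s2^2) / (n1+n2-2))
numerator = (10-1)*0.414^2 + (18-1)*1.947^2 = 1.542564 + 64.443753 = 65.986317
denominator = 10 + 18 - 2 = 26
s_p^2 = 65.986317 / 26 = 2.5379353
s_p = sqrt(2.5379353) = 1.5931

1.5931


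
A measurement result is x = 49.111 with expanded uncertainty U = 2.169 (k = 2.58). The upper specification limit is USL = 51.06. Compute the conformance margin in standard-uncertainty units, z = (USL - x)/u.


u = U / k = 2.169 / 2.58 = 0.84069767
margin = |USL - x| = |51.06 - 49.111| = 1.949
z = margin / u = 1.949 / 0.84069767
z = 2.3183

2.3183


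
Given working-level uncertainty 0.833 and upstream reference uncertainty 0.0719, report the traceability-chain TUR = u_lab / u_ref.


TUR = u_lab / u_ref
= 0.833 / 0.0719
= 11.5855

11.5855


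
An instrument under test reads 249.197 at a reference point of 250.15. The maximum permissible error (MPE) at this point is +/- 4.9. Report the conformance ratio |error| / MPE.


e = indication - reference = 249.197 - 250.15 = -0.9530
|e| = 0.9530
ratio = |e| / MPE = 0.9530 / 4.9
ratio = 0.1945

0.1945


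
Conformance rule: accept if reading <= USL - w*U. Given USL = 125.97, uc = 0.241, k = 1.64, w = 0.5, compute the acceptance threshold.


U = k * uc = 1.64 * 0.241 = 0.39524
guard band g = w * U = 0.5 * 0.39524 = 0.19762
AL = USL - g = 125.97 - 0.19762
AL = 125.7724

125.7724


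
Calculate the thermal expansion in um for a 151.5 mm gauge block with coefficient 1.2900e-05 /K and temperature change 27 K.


dL = L * alpha * dT
= 151.5 * 1.2900e-05 * 27
= 0.0527675 mm
dL_um = 0.0527675 * 1000 = 52.7675 um

52.7675


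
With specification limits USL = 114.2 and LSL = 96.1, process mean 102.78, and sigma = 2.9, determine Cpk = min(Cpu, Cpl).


Cpu = (USL - mean) / (3*sigma) = (114.2 - 102.78) / (3*2.9) = 1.3126
Cpl = (mean - LSL) / (3*sigma) = (102.78 - 96.1) / (3*2.9) = 0.7678
Cpk = min(Cpu, Cpl) = 0.7678

0.7678


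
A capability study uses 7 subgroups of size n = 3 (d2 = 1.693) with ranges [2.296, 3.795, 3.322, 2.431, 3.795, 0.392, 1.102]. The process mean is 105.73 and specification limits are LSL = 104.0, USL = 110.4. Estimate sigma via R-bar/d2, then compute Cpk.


R_bar = (2.296 + 3.795 + 3.322 + 2.431 + 3.795 + 0.392 + 1.102) / 7 = 2.4475714
sigma = R_bar / d2 = 2.4475714 / 1.693 = 1.4457008
Cp = (USL - LSL)/(6*sigma) = (110.4 - 104.0)/(6*1.4457008) = 0.7378
Cpu = (110.4 - 105.73)/(3*1.4457008) = 1.0768
Cpl = (105.73 - 104.0)/(3*1.4457008) = 0.3989
Cpk = min(Cpu, Cpl) = 0.3989

0.3989


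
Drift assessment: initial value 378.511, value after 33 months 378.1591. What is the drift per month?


rate = (v2 - v1) / months
= (378.1591 - 378.511) / 33
= -0.3519 / 33
= -0.0107

-0.0107


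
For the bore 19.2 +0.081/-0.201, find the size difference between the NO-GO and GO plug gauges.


GO = nominal - lower_tol (smallest hole = maximum material condition)
GO = 19.2 - 0.201 = 18.999
NO-GO = nominal + upper_tol (largest hole = least material condition)
NO-GO = 19.2 + 0.081 = 19.281
spread = NO-GO - GO = 19.281 - 18.999 = 0.2820

0.2820


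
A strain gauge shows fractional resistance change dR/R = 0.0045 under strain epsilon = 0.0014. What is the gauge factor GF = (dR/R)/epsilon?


GF = (dR/R) / epsilon
= 0.0045 / 0.0014
= 3.2143

3.2143


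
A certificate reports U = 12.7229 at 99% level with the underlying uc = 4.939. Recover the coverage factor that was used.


k = U / uc
k = 12.7229 / 4.939
k = 2.576

2.576


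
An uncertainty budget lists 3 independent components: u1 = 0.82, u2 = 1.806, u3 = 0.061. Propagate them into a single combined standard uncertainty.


uc = sqrt(0.82^2 + 1.806^2 + 0.061^2)
uc = sqrt(3.937757)
uc = 1.9844

1.9844


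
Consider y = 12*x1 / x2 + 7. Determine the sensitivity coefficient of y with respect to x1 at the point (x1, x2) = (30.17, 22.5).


y = 12*x1 / x2 + 7
dy/dx1 = 12/x2
Evaluate at x2 = 22.5: c1 = 12 / 22.5
c1 = 0.5333

0.5333


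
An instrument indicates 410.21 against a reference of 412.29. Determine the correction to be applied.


Correction = standard - reading
= 412.29 - 410.21
= 2.0800

2.0800


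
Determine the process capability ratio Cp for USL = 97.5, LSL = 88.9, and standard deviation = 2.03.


Cp = (USL - LSL) / (6 * sigma)
= (97.5 - 88.9) / (6 * 2.03)
= 8.6000 / 12.1800
= 0.7061

0.7061


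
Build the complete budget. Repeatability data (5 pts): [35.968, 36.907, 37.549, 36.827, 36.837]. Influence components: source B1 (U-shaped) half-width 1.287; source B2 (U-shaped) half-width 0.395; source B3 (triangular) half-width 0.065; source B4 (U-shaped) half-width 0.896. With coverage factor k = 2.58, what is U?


mean = (35.968 + 36.907 + 37.549 + 36.827 + 36.837) / 5 = 36.8176
s = sqrt(sum((x - mean)^2)/(n-1)) = 0.5624107
u_A = s / sqrt(n) = 0.5624107 / sqrt(5) = 0.25151771
u_B1 = 1.287 / sqrt(2) = 0.91004643
u_B2 = 0.395 / sqrt(2) = 0.27930718
u_B3 = 0.065 / sqrt(6) = 0.026536139
u_B4 = 0.896 / sqrt(2) = 0.63356768
uc = sqrt(0.25151771^2 + 0.91004643^2 + 0.27930718^2 + 0.026536139^2 + 0.63356768^2) = 1.1711406
U = k * uc = 2.58 * 1.1711406
U = 3.0215

3.0215


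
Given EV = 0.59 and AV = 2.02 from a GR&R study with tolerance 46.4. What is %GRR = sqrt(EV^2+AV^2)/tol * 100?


GRR = sqrt(EV^2 + AV^2) = sqrt(0.59^2 + 2.02^2) = 2.1044002
%GRR = GRR / tol * 100 = 2.1044002 / 46.4 * 100
%GRR = 4.5353

4.5353


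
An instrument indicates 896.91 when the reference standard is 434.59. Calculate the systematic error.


Systematic error = measured - true
= 896.91 - 434.59
= 462.3200

462.3200


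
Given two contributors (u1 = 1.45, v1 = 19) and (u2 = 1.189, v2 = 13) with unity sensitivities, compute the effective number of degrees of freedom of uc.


uc = sqrt(u1^2 + u2^2) = sqrt(1.45^2 + 1.189^2) = 1.8751589
v_eff = uc^4 / (u1^4/v1 + u2^4/v2)
= 1.8751589^4 / (1.45^4/19 + 1.189^4/13)
= 12.363809 / 0.38639723
v_eff = 31.9977

31.9977


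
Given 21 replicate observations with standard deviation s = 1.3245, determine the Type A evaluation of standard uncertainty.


u_A = s / sqrt(n)
u_A = 1.3245 / sqrt(21)
u_A = 1.3245 / 4.5825757
u_A = 0.2890

0.2890


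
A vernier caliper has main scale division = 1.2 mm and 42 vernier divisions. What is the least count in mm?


LC = MSD / n_div
= 1.2 / 42
= 0.0286

0.0286


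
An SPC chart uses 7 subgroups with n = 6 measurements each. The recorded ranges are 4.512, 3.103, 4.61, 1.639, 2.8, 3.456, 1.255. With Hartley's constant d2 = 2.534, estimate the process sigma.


R_bar = (4.512 + 3.103 + 4.61 + 1.639 + 2.8 + 3.456 + 1.255) / 7
R_bar = 21.375 / 7 = 3.0535714
sigma_hat = R_bar / d2 = 3.0535714 / 2.534 = 1.2050

1.2050


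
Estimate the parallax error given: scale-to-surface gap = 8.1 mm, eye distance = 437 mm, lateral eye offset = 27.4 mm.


error = h * offset / d
= 8.1 * 27.4 / 437
= 0.5079

0.5079


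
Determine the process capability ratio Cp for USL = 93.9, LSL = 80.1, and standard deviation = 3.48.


Cp = (USL - LSL) / (6 * sigma)
= (93.9 - 80.1) / (6 * 3.48)
= 13.8000 / 20.8800
= 0.6609

0.6609


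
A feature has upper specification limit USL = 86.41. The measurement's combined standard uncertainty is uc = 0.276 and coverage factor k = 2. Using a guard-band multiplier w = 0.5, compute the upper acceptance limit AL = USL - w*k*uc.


U = k * uc = 2 * 0.276 = 0.552
guard band g = w * U = 0.5 * 0.552 = 0.276
AL = USL - g = 86.41 - 0.276
AL = 86.1340

86.1340


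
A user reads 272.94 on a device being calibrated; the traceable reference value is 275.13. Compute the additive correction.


Correction = standard - reading
= 275.13 - 272.94
= 2.1900

2.1900


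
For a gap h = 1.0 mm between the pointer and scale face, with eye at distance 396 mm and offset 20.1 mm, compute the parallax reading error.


error = h * offset / d
= 1.0 * 20.1 / 396
= 0.0508

0.0508


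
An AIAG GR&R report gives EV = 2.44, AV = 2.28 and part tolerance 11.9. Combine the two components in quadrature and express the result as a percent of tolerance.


GRR = sqrt(EV^2 + AV^2) = sqrt(2.44^2 + 2.28^2) = 3.339461
%GRR = GRR / tol * 100 = 3.339461 / 11.9 * 100
%GRR = 28.0627

28.0627


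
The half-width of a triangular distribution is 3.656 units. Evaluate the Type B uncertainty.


u_B = half_width / sqrt(6)
u_B = 3.656 / 2.4494897
u_B = 1.4926

1.4926


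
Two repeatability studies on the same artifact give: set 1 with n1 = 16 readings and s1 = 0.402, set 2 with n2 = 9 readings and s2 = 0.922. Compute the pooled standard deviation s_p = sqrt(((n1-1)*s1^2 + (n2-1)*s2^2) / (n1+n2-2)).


s_p = sqrt(((n1-1)*s1^2 + (n2-1)*s2^2) / (n1+n2-2))
numerator = (16-1)*0.402^2 + (9-1)*0.922^2 = 2.42406 + 6.800672 = 9.224732
denominator = 16 + 9 - 2 = 23
s_p^2 = 9.224732 / 23 = 0.4010753
s_p = sqrt(0.4010753) = 0.6333

0.6333


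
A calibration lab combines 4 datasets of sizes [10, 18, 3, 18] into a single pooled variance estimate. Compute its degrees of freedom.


nu = sum_i (n_i - 1)
nu = ((10 - 1) + (18 - 1) + (3 - 1) + (18 - 1))
nu = 9 + 17 + 2 + 17
nu = 45

45


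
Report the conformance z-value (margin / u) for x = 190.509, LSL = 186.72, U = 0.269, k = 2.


u = U / k = 0.269 / 2 = 0.1345
margin = |LSL - x| = |186.72 - 190.509| = 3.789
z = margin / u = 3.789 / 0.1345
z = 28.1710

28.1710


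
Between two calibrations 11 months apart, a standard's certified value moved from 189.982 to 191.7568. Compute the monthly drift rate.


rate = (v2 - v1) / months
= (191.7568 - 189.982) / 11
= 1.7748 / 11
= 0.1613

0.1613


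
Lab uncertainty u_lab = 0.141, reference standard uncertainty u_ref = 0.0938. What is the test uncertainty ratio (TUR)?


TUR = u_lab / u_ref
= 0.141 / 0.0938
= 1.5032

1.5032


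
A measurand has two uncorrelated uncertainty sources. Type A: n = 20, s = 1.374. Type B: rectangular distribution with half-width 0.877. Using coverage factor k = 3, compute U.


u_A = s / sqrt(n) = 1.374 / sqrt(20) = 0.30723574
u_B = half_width / sqrt(3) = 0.877 / sqrt(3) = 0.50633619
uc = sqrt(u_A^2 + u_B^2) = sqrt(0.30723574^2 + 0.50633619^2) = 0.59225851
U = k * uc = 3 * 0.59225851
U = 1.7768

1.7768


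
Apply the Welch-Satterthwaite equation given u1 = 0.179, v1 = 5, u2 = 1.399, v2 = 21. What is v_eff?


uc = sqrt(u1^2 + u2^2) = sqrt(0.179^2 + 1.399^2) = 1.4104049
v_eff = uc^4 / (u1^4/v1 + u2^4/v2)
= 1.4104049^4 / (0.179^4/5 + 1.399^4/21)
= 3.9570837 / 0.18261655
v_eff = 21.6688

21.6688


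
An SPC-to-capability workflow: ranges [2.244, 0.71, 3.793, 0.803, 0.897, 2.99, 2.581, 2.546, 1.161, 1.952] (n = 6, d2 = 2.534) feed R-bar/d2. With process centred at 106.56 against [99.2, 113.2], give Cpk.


R_bar = (2.244 + 0.71 + 3.793 + 0.803 + 0.897 + 2.99 + 2.581 + 2.546 + 1.161 + 1.952) / 10 = 1.9677
sigma = R_bar / d2 = 1.9677 / 2.534 = 0.77651934
Cp = (USL - LSL)/(6*sigma) = (113.2 - 99.2)/(6*0.77651934) = 3.0049
Cpu = (113.2 - 106.56)/(3*0.77651934) = 2.8503
Cpl = (106.56 - 99.2)/(3*0.77651934) = 3.1594
Cpk = min(Cpu, Cpl) = 2.8503

2.8503


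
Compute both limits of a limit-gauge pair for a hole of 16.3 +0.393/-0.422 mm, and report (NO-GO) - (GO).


GO = nominal - lower_tol (smallest hole = maximum material condition)
GO = 16.3 - 0.422 = 15.878
NO-GO = nominal + upper_tol (largest hole = least material condition)
NO-GO = 16.3 + 0.393 = 16.693
spread = NO-GO - GO = 16.693 - 15.878 = 0.8150

0.8150


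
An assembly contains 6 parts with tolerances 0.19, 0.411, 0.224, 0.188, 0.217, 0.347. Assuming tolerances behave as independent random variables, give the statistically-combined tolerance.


RSS = sqrt(0.19^2 + 0.411^2 + 0.224^2 + 0.188^2 + 0.217^2 + 0.347^2)
= sqrt(0.458039)
= 0.6768

0.6768


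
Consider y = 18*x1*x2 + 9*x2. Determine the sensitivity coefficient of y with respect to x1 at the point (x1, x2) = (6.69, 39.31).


y = 18*x1*x2 + 9*x2
dy/dx1 = 18*x2
Evaluate at x2 = 39.31: c1 = 18 * 39.31
c1 = 707.5800

707.5800


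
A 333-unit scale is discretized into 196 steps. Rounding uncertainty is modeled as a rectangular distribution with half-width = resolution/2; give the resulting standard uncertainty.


resolution = range / divisions
resolution = 333 / 196 = 1.6989796
u_res = resolution / (2*sqrt(3))
u_res = 1.6989796 / 3.4641016
u_res = 0.4905

0.4905


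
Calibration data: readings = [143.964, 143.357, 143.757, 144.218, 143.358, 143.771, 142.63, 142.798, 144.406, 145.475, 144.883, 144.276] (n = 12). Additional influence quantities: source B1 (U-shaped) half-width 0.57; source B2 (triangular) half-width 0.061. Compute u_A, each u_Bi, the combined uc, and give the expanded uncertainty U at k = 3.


mean = (143.964 + 143.357 + 143.757 + 144.218 + 143.358 + 143.771 + 142.63 + 142.798 + 144.406 + 145.475 + 144.883 + 144.276) / 12 = 143.90775
s = sqrt(sum((x - mean)^2)/(n-1)) = 0.82030107
u_A = s / sqrt(n) = 0.82030107 / sqrt(12) = 0.23680052
u_B1 = 0.57 / sqrt(2) = 0.40305087
u_B2 = 0.061 / sqrt(6) = 0.024903146
uc = sqrt(0.23680052^2 + 0.40305087^2 + 0.024903146^2) = 0.46812889
U = k * uc = 3 * 0.46812889
U = 1.4044

1.4044


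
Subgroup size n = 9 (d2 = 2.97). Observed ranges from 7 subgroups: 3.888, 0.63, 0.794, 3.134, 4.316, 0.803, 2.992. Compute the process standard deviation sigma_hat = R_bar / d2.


R_bar = (3.888 + 0.63 + 0.794 + 3.134 + 4.316 + 0.803 + 2.992) / 7
R_bar = 16.557 / 7 = 2.3652857
sigma_hat = R_bar / d2 = 2.3652857 / 2.97 = 0.7964

0.7964


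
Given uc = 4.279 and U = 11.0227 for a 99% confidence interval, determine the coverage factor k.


k = U / uc
k = 11.0227 / 4.279
k = 2.576

2.576


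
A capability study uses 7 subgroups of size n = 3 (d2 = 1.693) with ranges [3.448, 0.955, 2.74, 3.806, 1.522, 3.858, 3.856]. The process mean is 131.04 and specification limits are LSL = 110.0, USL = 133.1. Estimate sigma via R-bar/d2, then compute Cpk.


R_bar = (3.448 + 0.955 + 2.74 + 3.806 + 1.522 + 3.858 + 3.856) / 7 = 2.8835714
sigma = R_bar / d2 = 2.8835714 / 1.693 = 1.7032318
Cp = (USL - LSL)/(6*sigma) = (133.1 - 110.0)/(6*1.7032318) = 2.2604
Cpu = (133.1 - 131.04)/(3*1.7032318) = 0.4032
Cpl = (131.04 - 110.0)/(3*1.7032318) = 4.1177
Cpk = min(Cpu, Cpl) = 0.4032

0.4032
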